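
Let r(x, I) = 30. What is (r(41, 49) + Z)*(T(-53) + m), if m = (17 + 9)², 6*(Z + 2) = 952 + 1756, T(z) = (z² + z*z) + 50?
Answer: 9122672/3 ≈ 3.0409e+6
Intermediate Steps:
T(z) = 50 + 2*z² (T(z) = (z² + z²) + 50 = 2*z² + 50 = 50 + 2*z²)
Z = 1348/3 (Z = -2 + (952 + 1756)/6 = -2 + (⅙)*2708 = -2 + 1354/3 = 1348/3 ≈ 449.33)
m = 676 (m = 26² = 676)
(r(41, 49) + Z)*(T(-53) + m) = (30 + 1348/3)*((50 + 2*(-53)²) + 676) = 1438*((50 + 2*2809) + 676)/3 = 1438*((50 + 5618) + 676)/3 = 1438*(5668 + 676)/3 = (1438/3)*6344 = 9122672/3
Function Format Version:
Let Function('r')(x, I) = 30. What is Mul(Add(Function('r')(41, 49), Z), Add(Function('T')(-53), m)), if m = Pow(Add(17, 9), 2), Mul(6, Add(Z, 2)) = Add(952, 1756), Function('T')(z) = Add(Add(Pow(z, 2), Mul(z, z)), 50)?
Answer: Rational(9122672, 3) ≈ 3.0409e+6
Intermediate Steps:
Function('T')(z) = Add(50, Mul(2, Pow(z, 2))) (Function('T')(z) = Add(Add(Pow(z, 2), Pow(z, 2)), 50) = Add(Mul(2, Pow(z, 2)), 50) = Add(50, Mul(2, Pow(z, 2))))
Z = Rational(1348, 3) (Z = Add(-2, Mul(Rational(1, 6), Add(952, 1756))) = Add(-2, Mul(Rational(1, 6), 2708)) = Add(-2, Rational(1354, 3)) = Rational(1348, 3) ≈ 449.33)
m = 676 (m = Pow(26, 2) = 676)
Mul(Add(Function('r')(41, 49), Z), Add(Function('T')(-53), m)) = Mul(Add(30, Rational(1348, 3)), Add(Add(50, Mul(2, Pow(-53, 2))), 676)) = Mul(Rational(1438, 3), Add(Add(50, Mul(2, 2809)), 676)) = Mul(Rational(1438, 3), Add(Add(50, 5618), 676)) = Mul(Rational(1438, 3), Add(5668, 676)) = Mul(Rational(1438, 3), 6344) = Rational(9122672, 3)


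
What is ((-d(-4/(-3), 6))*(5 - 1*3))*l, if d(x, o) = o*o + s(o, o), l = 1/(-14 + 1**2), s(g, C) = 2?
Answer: 76/13 ≈ 5.8462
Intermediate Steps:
l = -1/13 (l = 1/(-14 + 1) = 1/(-13) = -1/13 ≈ -0.076923)
d(x, o) = 2 + o**2 (d(x, o) = o*o + 2 = o**2 + 2 = 2 + o**2)
((-d(-4/(-3), 6))*(5 - 1*3))*l = ((-(2 + 6**2))*(5 - 1*3))*(-1/13) = ((-(2 + 36))*(5 - 3))*(-1/13) = (-1*38*2)*(-1/13) = -38*2*(-1/13) = -76*(-1/13) = 76/13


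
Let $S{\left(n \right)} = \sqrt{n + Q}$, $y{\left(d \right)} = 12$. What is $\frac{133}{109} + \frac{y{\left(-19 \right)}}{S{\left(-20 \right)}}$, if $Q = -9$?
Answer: $\frac{133}{109} - \frac{12 i \sqrt{29}}{29} \approx 1.2202 - 2.2283 i$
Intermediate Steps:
$S{\left(n \right)} = \sqrt{-9 + n}$ ($S{\left(n \right)} = \sqrt{n - 9} = \sqrt{-9 + n}$)
$\frac{133}{109} + \frac{y{\left(-19 \right)}}{S{\left(-20 \right)}} = \frac{133}{109} + \frac{12}{\sqrt{-9 - 20}} = 133 \cdot \frac{1}{109} + \frac{12}{\sqrt{-29}} = \frac{133}{109} + \frac{12}{i \sqrt{29}} = \frac{133}{109} + 12 \left(- \frac{i \sqrt{29}}{29}\right) = \frac{133}{109} - \frac{12 i \sqrt{29}}{29}$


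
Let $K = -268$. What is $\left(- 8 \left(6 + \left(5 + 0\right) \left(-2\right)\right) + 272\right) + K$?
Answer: $36$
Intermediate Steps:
$\left(- 8 \left(6 + \left(5 + 0\right) \left(-2\right)\right) + 272\right) + K = \left(- 8 \left(6 + \left(5 + 0\right) \left(-2\right)\right) + 272\right) - 268 = \left(- 8 \left(6 + 5 \left(-2\right)\right) + 272\right) - 268 = \left(- 8 \left(6 - 10\right) + 272\right) - 268 = \left(\left(-8\right) \left(-4\right) + 272\right) - 268 = \left(32 + 272\right) - 268 = 304 - 268 = 36$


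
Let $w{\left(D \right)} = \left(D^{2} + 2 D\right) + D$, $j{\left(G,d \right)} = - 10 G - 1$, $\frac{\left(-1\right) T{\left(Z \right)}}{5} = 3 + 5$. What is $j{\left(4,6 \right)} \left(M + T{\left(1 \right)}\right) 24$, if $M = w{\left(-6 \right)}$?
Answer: $21648$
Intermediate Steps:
$T{\left(Z \right)} = -40$ ($T{\left(Z \right)} = - 5 \left(3 + 5\right) = \left(-5\right) 8 = -40$)
$j{\left(G,d \right)} = -1 - 10 G$
$w{\left(D \right)} = D^{2} + 3 D$
$M = 18$ ($M = - 6 \left(3 - 6\right) = \left(-6\right) \left(-3\right) = 18$)
$j{\left(4,6 \right)} \left(M + T{\left(1 \right)}\right) 24 = \left(-1 - 40\right) \left(18 - 40\right) 24 = \left(-1 - 40\right) \left(-22\right) 24 = \left(-41\right) \left(-22\right) 24 = 902 \cdot 24 = 21648$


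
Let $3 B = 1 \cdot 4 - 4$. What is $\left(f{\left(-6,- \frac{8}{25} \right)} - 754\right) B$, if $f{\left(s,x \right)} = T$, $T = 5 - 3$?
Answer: $0$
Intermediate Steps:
$T = 2$ ($T = 5 - 3 = 2$)
$f{\left(s,x \right)} = 2$
$B = 0$ ($B = \frac{1 \cdot 4 - 4}{3} = \frac{4 - 4}{3} = \frac{1}{3} \cdot 0 = 0$)
$\left(f{\left(-6,- \frac{8}{25} \right)} - 754\right) B = \left(2 - 754\right) 0 = \left(-752\right) 0 = 0$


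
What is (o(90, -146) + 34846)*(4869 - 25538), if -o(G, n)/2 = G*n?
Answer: -1263413294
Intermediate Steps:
o(G, n) = -2*G*n
(o(90, -146) + 34846)*(4869 - 25538) = (-2*90*(-146) + 34846)*(4869 - 25538) = (26280 + 34846)*(-20669) = 61126*(-20669) = -1263413294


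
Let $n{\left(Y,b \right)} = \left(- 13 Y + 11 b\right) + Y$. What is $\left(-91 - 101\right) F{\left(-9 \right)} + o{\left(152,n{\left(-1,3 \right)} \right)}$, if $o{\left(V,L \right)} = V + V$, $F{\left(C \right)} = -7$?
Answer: $1648$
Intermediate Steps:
$n{\left(Y,b \right)} = - 12 Y + 11 b$
$o{\left(V,L \right)} = 2 V$
$\left(-91 - 101\right) F{\left(-9 \right)} + o{\left(152,n{\left(-1,3 \right)} \right)} = \left(-91 - 101\right) \left(-7\right) + 2 \cdot 152 = \left(-192\right) \left(-7\right) + 304 = 1344 + 304 = 1648$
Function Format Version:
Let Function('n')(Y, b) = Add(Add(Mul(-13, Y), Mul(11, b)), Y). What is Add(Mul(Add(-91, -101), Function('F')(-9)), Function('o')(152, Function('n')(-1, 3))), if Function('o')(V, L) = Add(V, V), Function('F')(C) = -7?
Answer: 1648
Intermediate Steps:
Function('n')(Y, b) = Add(Mul(-12, Y), Mul(11, b))
Function('o')(V, L) = Mul(2, V)
Add(Mul(Add(-91, -101), Function('F')(-9)), Function('o')(152, Function('n')(-1, 3))) = Add(Mul(Add(-91, -101), -7), Mul(2, 152)) = Add(Mul(-192, -7), 304) = Add(1344, 304) = 1648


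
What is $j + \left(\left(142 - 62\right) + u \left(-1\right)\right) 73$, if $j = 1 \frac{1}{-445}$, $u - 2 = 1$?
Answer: $\frac{2501344}{445} \approx 5621.0$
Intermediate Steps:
$u = 3$ ($u = 2 + 1 = 3$)
$j = - \frac{1}{445}$ ($j = 1 \left(- \frac{1}{445}\right) = - \frac{1}{445} \approx -0.0022472$)
$j + \left(\left(142 - 62\right) + u \left(-1\right)\right) 73 = - \frac{1}{445} + \left(\left(142 - 62\right) + 3 \left(-1\right)\right) 73 = - \frac{1}{445} + \left(80 - 3\right) 73 = - \frac{1}{445} + 77 \cdot 73 = - \frac{1}{445} + 5621 = \frac{2501344}{445}$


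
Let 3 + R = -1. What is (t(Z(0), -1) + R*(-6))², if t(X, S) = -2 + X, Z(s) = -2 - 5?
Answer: 225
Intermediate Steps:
Z(s) = -7
R = -4 (R = -3 - 1 = -4)
(t(Z(0), -1) + R*(-6))² = ((-2 - 7) - 4*(-6))² = (-9 + 24)² = 15² = 225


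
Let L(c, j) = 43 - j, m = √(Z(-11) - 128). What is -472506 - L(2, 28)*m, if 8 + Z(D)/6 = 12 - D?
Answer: -472506 - 15*I*√38 ≈ -4.7251e+5 - 92.466*I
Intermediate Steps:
Z(D) = 24 - 6*D (Z(D) = -48 + 6*(12 - D) = -48 + (72 - 6*D) = 24 - 6*D)
m = I*√38 (m = √((24 - 6*(-11)) - 128) = √((24 + 66) - 128) = √(90 - 128) = √(-38) = I*√38 ≈ 6.1644*I)
-472506 - L(2, 28)*m = -472506 - (43 - 1*28)*I*√38 = -472506 - (43 - 28)*I*√38 = -472506 - 15*I*√38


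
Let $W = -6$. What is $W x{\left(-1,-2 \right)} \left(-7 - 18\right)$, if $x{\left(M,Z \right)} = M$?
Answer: $-150$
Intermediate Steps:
$W x{\left(-1,-2 \right)} \left(-7 - 18\right) = \left(-6\right) \left(-1\right) \left(-7 - 18\right) = 6 \left(-7 - 18\right) = 6 \left(-25\right) = -150$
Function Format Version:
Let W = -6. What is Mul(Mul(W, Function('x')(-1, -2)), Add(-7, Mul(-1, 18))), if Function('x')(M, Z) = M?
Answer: -150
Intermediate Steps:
Mul(Mul(W, Function('x')(-1, -2)), Add(-7, Mul(-1, 18))) = Mul(Mul(-6, -1), Add(-7, Mul(-1, 18))) = Mul(6, Add(-7, -18)) = Mul(6, -25) = -150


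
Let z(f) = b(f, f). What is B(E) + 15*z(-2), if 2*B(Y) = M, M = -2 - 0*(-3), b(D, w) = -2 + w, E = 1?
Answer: -61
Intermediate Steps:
z(f) = -2 + f
M = -2 (M = -2 - 0 = -2 - 1*0 = -2 + 0 = -2)
B(Y) = -1 (B(Y) = (1/2)*(-2) = -1)
B(E) + 15*z(-2) = -1 + 15*(-2 - 2) = -1 + 15*(-4) = -1 - 60 = -61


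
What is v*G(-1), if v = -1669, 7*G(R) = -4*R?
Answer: -6676/7 ≈ -953.71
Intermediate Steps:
G(R) = -4*R/7 (G(R) = (-4*R)/7 = -4*R/7)
v*G(-1) = -(-6676)*(-1)/7 = -1669*4/7 = -6676/7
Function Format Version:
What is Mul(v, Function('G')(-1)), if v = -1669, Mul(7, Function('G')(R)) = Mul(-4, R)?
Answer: Rational(-6676, 7) ≈ -953.71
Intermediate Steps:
Function('G')(R) = Mul(Rational(-4, 7), R) (Function('G')(R) = Mul(Rational(1, 7), Mul(-4, R)) = Mul(Rational(-4, 7), R))
Mul(v, Function('G')(-1)) = Mul(-1669, Mul(Rational(-4, 7), -1)) = Mul(-1669, Rational(4, 7)) = Rational(-6676, 7)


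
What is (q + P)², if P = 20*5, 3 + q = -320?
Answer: 49729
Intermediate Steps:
q = -323 (q = -3 - 320 = -323)
P = 100
(q + P)² = (-323 + 100)² = (-223)² = 49729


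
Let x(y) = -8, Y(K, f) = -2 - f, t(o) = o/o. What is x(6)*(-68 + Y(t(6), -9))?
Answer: 488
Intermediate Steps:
t(o) = 1
x(6)*(-68 + Y(t(6), -9)) = -8*(-68 + (-2 - 1*(-9))) = -8*(-68 + (-2 + 9)) = -8*(-68 + 7) = -8*(-61) = 488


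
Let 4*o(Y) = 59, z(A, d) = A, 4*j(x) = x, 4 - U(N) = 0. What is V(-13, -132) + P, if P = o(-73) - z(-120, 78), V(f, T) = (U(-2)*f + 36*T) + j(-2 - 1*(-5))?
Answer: -9337/2 ≈ -4668.5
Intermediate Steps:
U(N) = 4 (U(N) = 4 - 1*0 = 4 + 0 = 4)
j(x) = x/4
o(Y) = 59/4 (o(Y) = (¼)*59 = 59/4)
V(f, T) = ¾ + 4*f + 36*T (V(f, T) = (4*f + 36*T) + (-2 - 1*(-5))/4 = (4*f + 36*T) + (-2 + 5)/4 = (4*f + 36*T) + (¼)*3 = (4*f + 36*T) + ¾ = ¾ + 4*f + 36*T)
P = 539/4 (P = 59/4 - 1*(-120) = 59/4 + 120 = 539/4 ≈ 134.75)
V(-13, -132) + P = (¾ + 4*(-13) + 36*(-132)) + 539/4 = (¾ - 52 - 4752) + 539/4 = -19213/4 + 539/4 = -9337/2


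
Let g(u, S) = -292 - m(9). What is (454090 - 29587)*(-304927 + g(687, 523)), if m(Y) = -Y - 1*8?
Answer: -129559164606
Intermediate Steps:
m(Y) = -8 - Y (m(Y) = -Y - 8 = -8 - Y)
g(u, S) = -275 (g(u, S) = -292 - (-8 - 1*9) = -292 - (-8 - 9) = -292 - 1*(-17) = -292 + 17 = -275)
(454090 - 29587)*(-304927 + g(687, 523)) = (454090 - 29587)*(-304927 - 275) = 424503*(-305202) = -129559164606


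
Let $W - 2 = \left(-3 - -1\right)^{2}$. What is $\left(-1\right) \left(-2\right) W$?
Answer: $12$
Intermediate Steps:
$W = 6$ ($W = 2 + \left(-3 - -1\right)^{2} = 2 + \left(-3 + \left(-4 + 5\right)\right)^{2} = 2 + \left(-3 + 1\right)^{2} = 2 + \left(-2\right)^{2} = 2 + 4 = 6$)
$\left(-1\right) \left(-2\right) W = \left(-1\right) \left(-2\right) 6 = 2 \cdot 6 = 12$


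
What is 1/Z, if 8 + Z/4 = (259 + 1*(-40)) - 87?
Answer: 1/496 ≈ 0.0020161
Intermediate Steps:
Z = 496 (Z = -32 + 4*((259 + 1*(-40)) - 87) = -32 + 4*((259 - 40) - 87) = -32 + 4*(219 - 87) = -32 + 4*132 = -32 + 528 = 496)
1/Z = 1/496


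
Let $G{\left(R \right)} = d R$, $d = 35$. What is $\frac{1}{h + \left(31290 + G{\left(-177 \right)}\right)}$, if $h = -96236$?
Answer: $- \frac{1}{71141} \approx -1.4057 \cdot 10^{-5}$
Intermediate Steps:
$G{\left(R \right)} = 35 R$
$\frac{1}{h + \left(31290 + G{\left(-177 \right)}\right)} = \frac{1}{-96236 + \left(31290 + 35 \left(-177\right)\right)} = \frac{1}{-96236 + \left(31290 - 6195\right)} = \frac{1}{-96236 + 25095} = \frac{1}{-71141} = - \frac{1}{71141}$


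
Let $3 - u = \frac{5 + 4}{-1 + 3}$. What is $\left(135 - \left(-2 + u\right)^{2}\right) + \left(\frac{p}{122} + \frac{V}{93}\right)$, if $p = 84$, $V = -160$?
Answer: $\frac{2762027}{22692} \approx 121.72$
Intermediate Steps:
$u = - \frac{3}{2}$ ($u = 3 - \frac{5 + 4}{-1 + 3} = 3 - \frac{9}{2} = - \frac{3}{2} \approx -1.5$)
$\left(135 - \left(-2 + u\right)^{2}\right) + \left(\frac{p}{122} + \frac{V}{93}\right) = \left(135 - \left(-2 - \frac{3}{2}\right)^{2}\right) + \left(\frac{84}{122} - \frac{160}{93}\right) = \left(135 - \left(- \frac{7}{2}\right)^{2}\right) + \left(84 \cdot \frac{1}{122} - \frac{160}{93}\right) = \left(135 - \frac{49}{4}\right) + \left(\frac{42}{61} - \frac{160}{93}\right) = \left(135 - \frac{49}{4}\right) - \frac{5854}{5673} = \frac{491}{4} - \frac{5854}{5673} = \frac{2762027}{22692}$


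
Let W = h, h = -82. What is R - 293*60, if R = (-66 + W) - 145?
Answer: -17873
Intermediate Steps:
W = -82
R = -293 (R = (-66 - 82) - 145 = -148 - 145 = -293)
R - 293*60 = -293 - 293*60 = -293 - 17580 = -17873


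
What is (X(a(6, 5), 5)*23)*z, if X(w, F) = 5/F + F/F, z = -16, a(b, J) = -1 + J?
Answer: -736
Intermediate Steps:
X(w, F) = 1 + 5/F (X(w, F) = 5/F + 1 = 1 + 5/F)
(X(a(6, 5), 5)*23)*z = (((5 + 5)/5)*23)*(-16) = (((1/5)*10)*23)*(-16) = (2*23)*(-16) = 46*(-16) = -736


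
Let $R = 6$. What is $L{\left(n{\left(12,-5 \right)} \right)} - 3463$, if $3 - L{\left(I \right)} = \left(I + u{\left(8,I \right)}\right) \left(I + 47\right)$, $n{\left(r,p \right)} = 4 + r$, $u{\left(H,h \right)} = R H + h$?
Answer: $-8500$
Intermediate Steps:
$u{\left(H,h \right)} = h + 6 H$ ($u{\left(H,h \right)} = 6 H + h = h + 6 H$)
$L{\left(I \right)} = 3 - \left(47 + I\right) \left(48 + 2 I\right)$ ($L{\left(I \right)} = 3 - \left(I + \left(I + 6 \cdot 8\right)\right) \left(I + 47\right) = 3 - \left(I + \left(I + 48\right)\right) \left(47 + I\right) = 3 - \left(I + \left(48 + I\right)\right) \left(47 + I\right) = 3 - \left(48 + 2 I\right) \left(47 + I\right) = 3 - \left(47 + I\right) \left(48 + 2 I\right)$)
$L{\left(n{\left(12,-5 \right)} \right)} - 3463 = \left(-2253 - 142 \left(4 + 12\right) - 2 \left(4 + 12\right)^{2}\right) - 3463 = \left(-2253 - 2272 - 2 \cdot 16^{2}\right) - 3463 = \left(-2253 - 2272 - 512\right) - 3463 = -5037 - 3463 = -8500$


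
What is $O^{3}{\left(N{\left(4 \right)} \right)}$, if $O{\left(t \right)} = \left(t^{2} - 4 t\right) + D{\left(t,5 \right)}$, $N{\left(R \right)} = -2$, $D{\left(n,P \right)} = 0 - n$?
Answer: $2744$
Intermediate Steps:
$D{\left(n,P \right)} = - n$
$O{\left(t \right)} = t^{2} - 5 t$ ($O{\left(t \right)} = \left(t^{2} - 4 t\right) - t = t^{2} - 5 t$)
$O^{3}{\left(N{\left(4 \right)} \right)} = \left(- 2 \left(-5 - 2\right)\right)^{3} = \left(\left(-2\right) \left(-7\right)\right)^{3} = 14^{3} = 2744$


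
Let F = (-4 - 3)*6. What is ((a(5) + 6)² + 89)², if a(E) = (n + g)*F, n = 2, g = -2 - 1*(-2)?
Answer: 38105929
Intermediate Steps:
g = 0 (g = -2 + 2 = 0)
F = -42 (F = -7*6 = -42)
a(E) = -84 (a(E) = (2 + 0)*(-42) = 2*(-42) = -84)
((a(5) + 6)² + 89)² = ((-84 + 6)² + 89)² = ((-78)² + 89)² = (6084 + 89)² = 6173² = 38105929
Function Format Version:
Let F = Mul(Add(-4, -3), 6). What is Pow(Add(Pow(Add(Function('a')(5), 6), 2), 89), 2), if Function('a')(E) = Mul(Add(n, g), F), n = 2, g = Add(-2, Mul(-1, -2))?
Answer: 38105929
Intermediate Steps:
g = 0 (g = Add(-2, 2) = 0)
F = -42 (F = Mul(-7, 6) = -42)
Function('a')(E) = -84 (Function('a')(E) = Mul(Add(2, 0), -42) = Mul(2, -42) = -84)
Pow(Add(Pow(Add(Function('a')(5), 6), 2), 89), 2) = Pow(Add(Pow(Add(-84, 6), 2), 89), 2) = Pow(Add(Pow(-78, 2), 89), 2) = Pow(Add(6084, 89), 2) = Pow(6173, 2) = 38105929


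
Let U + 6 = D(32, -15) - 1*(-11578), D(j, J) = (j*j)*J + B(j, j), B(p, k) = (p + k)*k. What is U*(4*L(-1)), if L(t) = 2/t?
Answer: 13920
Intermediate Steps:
B(p, k) = k*(k + p) (B(p, k) = (k + p)*k = k*(k + p))
D(j, J) = 2*j**2 + J*j**2 (D(j, J) = (j*j)*J + j*(j + j) = j**2*J + j*(2*j) = J*j**2 + 2*j**2 = 2*j**2 + J*j**2)
U = -1740 (U = -6 + (32**2*(2 - 15) - 1*(-11578)) = -6 + (1024*(-13) + 11578) = -6 + (-13312 + 11578) = -6 - 1734 = -1740)
U*(4*L(-1)) = -6960*2/(-1) = -6960*2*(-1) = -6960*(-2) = -1740*(-8) = 13920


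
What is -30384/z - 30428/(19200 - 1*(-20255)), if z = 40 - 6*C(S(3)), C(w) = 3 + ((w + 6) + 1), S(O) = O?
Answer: 598822228/749645 ≈ 798.81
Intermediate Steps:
C(w) = 10 + w (C(w) = 3 + ((6 + w) + 1) = 3 + (7 + w) = 10 + w)
z = -38 (z = 40 - 6*(10 + 3) = 40 - 6*13 = 40 - 78 = -38)
-30384/z - 30428/(19200 - 1*(-20255)) = -30384/(-38) - 30428/(19200 - 1*(-20255)) = -30384*(-1/38) - 30428/(19200 + 20255) = 15192/19 - 30428/39455 = 598822228/749645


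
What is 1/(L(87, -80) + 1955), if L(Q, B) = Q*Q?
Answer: 1/9524 ≈ 0.00010500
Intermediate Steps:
L(Q, B) = Q²
1/(L(87, -80) + 1955) = 1/(87² + 1955) = 1/(7569 + 1955) = 1/9524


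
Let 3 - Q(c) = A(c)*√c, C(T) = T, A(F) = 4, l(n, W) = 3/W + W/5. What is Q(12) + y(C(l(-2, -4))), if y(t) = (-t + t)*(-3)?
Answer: 3 - 8*√3 ≈ -10.856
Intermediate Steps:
l(n, W) = 3/W + W/5 (l(n, W) = 3/W + W*(⅕) = 3/W + W/5)
y(t) = 0 (y(t) = 0*(-3) = 0)
Q(c) = 3 - 4*√c
Q(12) + y(C(l(-2, -4))) = (3 - 8*√3) + 0 = 3 - 8*√3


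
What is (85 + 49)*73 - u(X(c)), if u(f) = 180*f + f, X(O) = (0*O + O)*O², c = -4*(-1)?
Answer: -1802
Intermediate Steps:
c = 4
X(O) = O³ (X(O) = (0 + O)*O² = O*O² = O³)
u(f) = 181*f
(85 + 49)*73 - u(X(c)) = (85 + 49)*73 - 181*4³ = 134*73 - 181*64 = 9782 - 1*11584 = 9782 - 11584 = -1802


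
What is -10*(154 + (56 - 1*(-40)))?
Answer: -2500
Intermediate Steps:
-10*(154 + (56 - 1*(-40))) = -10*(154 + (56 + 40)) = -10*(154 + 96) = -10*250 = -2500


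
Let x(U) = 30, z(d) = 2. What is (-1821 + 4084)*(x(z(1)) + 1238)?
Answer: 2869484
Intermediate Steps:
(-1821 + 4084)*(x(z(1)) + 1238) = (-1821 + 4084)*(30 + 1238) = 2263*1268 = 2869484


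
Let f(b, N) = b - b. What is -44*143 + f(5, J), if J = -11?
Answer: -6292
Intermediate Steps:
f(b, N) = 0
-44*143 + f(5, J) = -44*143 + 0 = -6292 + 0 = -6292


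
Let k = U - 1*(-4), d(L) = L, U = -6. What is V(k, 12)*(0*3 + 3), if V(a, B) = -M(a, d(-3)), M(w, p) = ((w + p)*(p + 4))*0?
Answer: 0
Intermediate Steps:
k = -2 (k = -6 - 1*(-4) = -6 + 4 = -2)
M(w, p) = 0 (M(w, p) = ((p + w)*(4 + p))*0 = ((4 + p)*(p + w))*0 = 0)
V(a, B) = 0 (V(a, B) = -1*0 = 0)
V(k, 12)*(0*3 + 3) = 0*(0*3 + 3) = 0*(0 + 3) = 0*3 = 0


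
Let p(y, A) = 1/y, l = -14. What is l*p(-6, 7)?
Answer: 7/3 ≈ 2.3333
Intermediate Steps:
l*p(-6, 7) = -14/(-6) = -14*(-1/6) = 7/3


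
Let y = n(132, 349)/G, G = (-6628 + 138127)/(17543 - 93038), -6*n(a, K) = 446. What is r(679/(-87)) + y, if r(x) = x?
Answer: 132979448/3813471 ≈ 34.871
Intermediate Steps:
n(a, K) = -223/3 (n(a, K) = -⅙*446 = -223/3)
G = -43833/25165 (G = 131499/(-75495) = 131499*(-1/75495) = -43833/25165 ≈ -1.7418)
y = 5611795/131499 (y = -223/(3*(-43833/25165)) = -223/3*(-25165/43833) = 5611795/131499 ≈ 42.676)
r(679/(-87)) + y = 679/(-87) + 5611795/131499 = 679*(-1/87) + 5611795/131499 = -679/87 + 5611795/131499 = 132979448/3813471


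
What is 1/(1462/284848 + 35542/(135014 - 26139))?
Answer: 1192801000/395509341 ≈ 3.0159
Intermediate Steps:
1/(1462/284848 + 35542/(135014 - 26139)) = 1/(1462*(1/284848) + 35542/108875) = 1/(731/142424 + 35542*(1/108875)) = 1/(731/142424 + 2734/8375) = 1/(395509341/1192801000) = 1192801000/395509341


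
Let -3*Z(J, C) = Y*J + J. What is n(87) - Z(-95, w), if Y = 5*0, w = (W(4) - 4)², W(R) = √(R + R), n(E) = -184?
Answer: -647/3 ≈ -215.67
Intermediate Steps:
W(R) = √2*√R (W(R) = √(2*R) = √2*√R)
w = (-4 + 2*√2)² (w = (√2*√4 - 4)² = (√2*2 - 4)² = (2*√2 - 4)² = (-4 + 2*√2)² ≈ 1.3726)
Y = 0
Z(J, C) = -J/3 (Z(J, C) = -(0*J + J)/3 = -(0 + J)/3 = -J/3)
n(87) - Z(-95, w) = -184 - (-1)*(-95)/3 = -184 - 1*95/3 = -184 - 95/3 = -647/3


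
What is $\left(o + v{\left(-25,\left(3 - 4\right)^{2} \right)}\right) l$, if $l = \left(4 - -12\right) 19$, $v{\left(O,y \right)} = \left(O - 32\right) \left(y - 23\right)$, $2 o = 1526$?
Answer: $613168$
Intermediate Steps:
$o = 763$ ($o = \frac{1}{2} \cdot 1526 = 763$)
$v{\left(O,y \right)} = \left(-32 + O\right) \left(-23 + y\right)$
$l = 304$ ($l = \left(4 + 12\right) 19 = 16 \cdot 19 = 304$)
$\left(o + v{\left(-25,\left(3 - 4\right)^{2} \right)}\right) l = \left(763 - \left(-1311 + 57 \left(3 - 4\right)^{2}\right)\right) 304 = \left(763 + \left(736 - 32 \left(-1\right)^{2} + 575 - 25 \left(-1\right)^{2}\right)\right) 304 = \left(763 + \left(736 - 32 + 575 - 25\right)\right) 304 = \left(763 + 1254\right) 304 = 2017 \cdot 304 = 613168$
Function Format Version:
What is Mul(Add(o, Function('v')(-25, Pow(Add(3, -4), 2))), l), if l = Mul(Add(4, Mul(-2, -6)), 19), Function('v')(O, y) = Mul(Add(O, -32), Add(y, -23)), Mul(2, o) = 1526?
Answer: 613168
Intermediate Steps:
o = 763 (o = Mul(Rational(1, 2), 1526) = 763)
Function('v')(O, y) = Mul(Add(-32, O), Add(-23, y))
l = 304 (l = Mul(Add(4, 12), 19) = Mul(16, 19) = 304)
Mul(Add(o, Function('v')(-25, Pow(Add(3, -4), 2))), l) = Mul(Add(763, Add(736, Mul(-32, Pow(Add(3, -4), 2)), Mul(-23, -25), Mul(-25, Pow(Add(3, -4), 2)))), 304) = Mul(Add(763, Add(736, Mul(-32, Pow(-1, 2)), 575, Mul(-25, Pow(-1, 2)))), 304) = Mul(Add(763, Add(736, Mul(-32, 1), 575, Mul(-25, 1))), 304) = Mul(Add(763, Add(736, -32, 575, -25)), 304) = Mul(Add(763, 1254), 304) = Mul(2017, 304) = 613168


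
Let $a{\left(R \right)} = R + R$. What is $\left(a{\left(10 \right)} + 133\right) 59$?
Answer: $9027$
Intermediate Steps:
$a{\left(R \right)} = 2 R$
$\left(a{\left(10 \right)} + 133\right) 59 = \left(2 \cdot 10 + 133\right) 59 = \left(20 + 133\right) 59 = 153 \cdot 59 = 9027$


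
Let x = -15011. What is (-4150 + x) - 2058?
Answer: -21219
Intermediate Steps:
(-4150 + x) - 2058 = (-4150 - 15011) - 2058 = -19161 - 2058 = -21219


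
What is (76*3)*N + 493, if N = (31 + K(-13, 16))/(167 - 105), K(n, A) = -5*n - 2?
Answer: 25999/31 ≈ 838.68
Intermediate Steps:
K(n, A) = -2 - 5*n
N = 47/31 (N = (31 + (-2 - 5*(-13)))/(167 - 105) = (31 + (-2 + 65))/62 = (31 + 63)*(1/62) = 94*(1/62) = 47/31 ≈ 1.5161)
(76*3)*N + 493 = (76*3)*(47/31) + 493 = 228*(47/31) + 493 = 10716/31 + 493 = 25999/31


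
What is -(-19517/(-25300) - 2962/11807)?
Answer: -155498619/298717100 ≈ -0.52055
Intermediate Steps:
-(-19517/(-25300) - 2962/11807) = -(-19517*(-1/25300) - 2962*1/11807) = -(19517/25300 - 2962/11807) = -1*155498619/298717100 = -155498619/298717100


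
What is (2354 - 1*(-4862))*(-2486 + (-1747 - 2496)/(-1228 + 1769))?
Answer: -9735603504/541 ≈ -1.7996e+7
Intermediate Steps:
(2354 - 1*(-4862))*(-2486 + (-1747 - 2496)/(-1228 + 1769)) = (2354 + 4862)*(-2486 - 4243/541) = 7216*(-2486 - 4243*1/541) = 7216*(-2486 - 4243/541) = 7216*(-1349169/541) = -9735603504/541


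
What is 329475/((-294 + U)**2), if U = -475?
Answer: 329475/591361 ≈ 0.55715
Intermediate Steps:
329475/((-294 + U)**2) = 329475/((-294 - 475)**2) = 329475/((-769)**2) = 329475/591361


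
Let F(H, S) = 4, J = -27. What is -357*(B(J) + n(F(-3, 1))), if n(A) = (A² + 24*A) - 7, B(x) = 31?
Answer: -48552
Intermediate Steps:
n(A) = -7 + A² + 24*A
-357*(B(J) + n(F(-3, 1))) = -357*(31 + (-7 + 4² + 24*4)) = -357*(31 + (-7 + 16 + 96)) = -357*(31 + 105) = -357*136 = -48552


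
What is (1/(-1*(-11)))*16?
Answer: 16/11 ≈ 1.4545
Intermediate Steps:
(1/(-1*(-11)))*16 = -1*(-1/11)*16 = (1/11)*16 = 16/11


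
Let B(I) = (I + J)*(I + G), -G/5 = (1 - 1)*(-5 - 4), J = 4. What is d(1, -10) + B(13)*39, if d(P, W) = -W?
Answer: 8629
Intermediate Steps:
G = 0 (G = -5*(1 - 1)*(-5 - 4) = -0*(-9) = -5*0 = 0)
B(I) = I*(4 + I) (B(I) = (I + 4)*(I + 0) = (4 + I)*I = I*(4 + I))
d(1, -10) + B(13)*39 = -1*(-10) + (13*(4 + 13))*39 = 10 + (13*17)*39 = 10 + 221*39 = 10 + 8619 = 8629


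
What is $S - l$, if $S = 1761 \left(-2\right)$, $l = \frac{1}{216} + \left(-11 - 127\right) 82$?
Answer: $\frac{1683503}{216} \approx 7794.0$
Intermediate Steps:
$l = - \frac{2444255}{216}$ ($l = \frac{1}{216} - 11316 = - \frac{2444255}{216} \approx -11316.0$)
$S = -3522$
$S - l = -3522 - - \frac{2444255}{216} = -3522 + \frac{2444255}{216} = \frac{1683503}{216}$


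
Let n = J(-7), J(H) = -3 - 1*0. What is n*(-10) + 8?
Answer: 38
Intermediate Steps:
J(H) = -3 (J(H) = -3 + 0 = -3)
n = -3
n*(-10) + 8 = -3*(-10) + 8 = 30 + 8 = 38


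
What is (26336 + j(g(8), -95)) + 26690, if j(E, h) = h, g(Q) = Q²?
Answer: 52931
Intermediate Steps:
(26336 + j(g(8), -95)) + 26690 = (26336 - 95) + 26690 = 26241 + 26690 = 52931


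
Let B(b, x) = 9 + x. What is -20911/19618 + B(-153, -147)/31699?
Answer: -665565073/621870982 ≈ -1.0703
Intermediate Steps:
-20911/19618 + B(-153, -147)/31699 = -20911/19618 + (9 - 147)/31699 = -20911*1/19618 - 138*1/31699 = -20911/19618 - 138/31699 = -665565073/621870982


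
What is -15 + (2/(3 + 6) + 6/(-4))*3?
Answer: -113/6 ≈ -18.833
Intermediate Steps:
-15 + (2/(3 + 6) + 6/(-4))*3 = -15 + (2/9 + 6*(-¼))*3 = -15 + (2*(⅑) - 3/2)*3 = -15 + (2/9 - 3/2)*3 = -15 - 23/18*3 = -15 - 23/6 = -113/6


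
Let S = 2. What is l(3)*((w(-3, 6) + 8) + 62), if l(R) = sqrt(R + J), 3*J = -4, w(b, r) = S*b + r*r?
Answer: 100*sqrt(15)/3 ≈ 129.10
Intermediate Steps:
w(b, r) = r**2 + 2*b (w(b, r) = 2*b + r*r = 2*b + r**2 = r**2 + 2*b)
J = -4/3 (J = (1/3)*(-4) = -4/3 ≈ -1.3333)
l(R) = sqrt(-4/3 + R) (l(R) = sqrt(R - 4/3) = sqrt(-4/3 + R))
l(3)*((w(-3, 6) + 8) + 62) = (sqrt(-12 + 9*3)/3)*(((6**2 + 2*(-3)) + 8) + 62) = (sqrt(-12 + 27)/3)*(((36 - 6) + 8) + 62) = (sqrt(15)/3)*((30 + 8) + 62) = (sqrt(15)/3)*(38 + 62) = (sqrt(15)/3)*100 = 100*sqrt(15)/3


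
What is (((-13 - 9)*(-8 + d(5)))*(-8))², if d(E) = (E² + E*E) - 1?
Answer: 52070656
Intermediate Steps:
d(E) = -1 + 2*E² (d(E) = (E² + E²) - 1 = 2*E² - 1 = -1 + 2*E²)
(((-13 - 9)*(-8 + d(5)))*(-8))² = (((-13 - 9)*(-8 + (-1 + 2*5²)))*(-8))² = (-22*(-8 + (-1 + 2*25))*(-8))² = (-22*(-8 + (-1 + 50))*(-8))² = (-22*(-8 + 49)*(-8))² = (-22*41*(-8))² = (-902*(-8))² = 7216² = 52070656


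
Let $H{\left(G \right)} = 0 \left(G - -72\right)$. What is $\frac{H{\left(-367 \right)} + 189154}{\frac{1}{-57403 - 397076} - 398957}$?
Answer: $- \frac{42983260383}{90658789202} \approx -0.47412$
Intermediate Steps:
$H{\left(G \right)} = 0$ ($H{\left(G \right)} = 0 \left(G + 72\right) = 0 \left(72 + G\right) = 0$)
$\frac{H{\left(-367 \right)} + 189154}{\frac{1}{-57403 - 397076} - 398957} = \frac{0 + 189154}{\frac{1}{-57403 - 397076} - 398957} = \frac{189154}{\frac{1}{-454479} - 398957} = \frac{189154}{- \frac{1}{454479} - 398957} = \frac{189154}{- \frac{181317578404}{454479}} = 189154 \left(- \frac{454479}{181317578404}\right) = - \frac{42983260383}{90658789202}$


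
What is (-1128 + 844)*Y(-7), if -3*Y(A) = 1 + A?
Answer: -568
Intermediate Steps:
Y(A) = -⅓ - A/3 (Y(A) = -(1 + A)/3 = -⅓ - A/3)
(-1128 + 844)*Y(-7) = (-1128 + 844)*(-⅓ - ⅓*(-7)) = -284*(-⅓ + 7/3) = -284*2 = -568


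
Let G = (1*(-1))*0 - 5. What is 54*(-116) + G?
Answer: -6269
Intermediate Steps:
G = -5 (G = -1*0 - 5 = 0 - 5 = -5)
54*(-116) + G = 54*(-116) - 5 = -6264 - 5 = -6269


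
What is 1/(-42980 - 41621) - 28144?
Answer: -2381010545/84601 ≈ -28144.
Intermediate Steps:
1/(-42980 - 41621) - 28144 = 1/(-84601) - 28144 = -1/84601 - 28144 = -2381010545/84601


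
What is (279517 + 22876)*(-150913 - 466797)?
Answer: -186791180030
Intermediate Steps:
(279517 + 22876)*(-150913 - 466797) = 302393*(-617710) = -186791180030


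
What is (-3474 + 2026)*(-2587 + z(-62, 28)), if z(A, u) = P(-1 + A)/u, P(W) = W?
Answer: 3749234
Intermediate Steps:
z(A, u) = (-1 + A)/u
(-3474 + 2026)*(-2587 + z(-62, 28)) = (-3474 + 2026)*(-2587 + (-1 - 62)/28) = -1448*(-2587 + (1/28)*(-63)) = -1448*(-2587 - 9/4) = -1448*(-10357/4) = 3749234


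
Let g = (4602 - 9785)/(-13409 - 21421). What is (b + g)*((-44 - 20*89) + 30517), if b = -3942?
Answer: -3939396167161/34830 ≈ -1.1310e+8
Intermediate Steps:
g = 5183/34830 (g = -5183/(-34830) = -5183*(-1/34830) = 5183/34830 ≈ 0.14881)
(b + g)*((-44 - 20*89) + 30517) = (-3942 + 5183/34830)*((-44 - 20*89) + 30517) = -137294677*((-44 - 1780) + 30517)/34830 = -137294677*(-1824 + 30517)/34830 = -137294677/34830*28693 = -3939396167161/34830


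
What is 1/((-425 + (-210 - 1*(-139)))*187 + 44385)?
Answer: -1/48367 ≈ -2.0675e-5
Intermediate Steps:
1/((-425 + (-210 - 1*(-139)))*187 + 44385) = 1/((-425 + (-210 + 139))*187 + 44385) = 1/((-425 - 71)*187 + 44385) = 1/(-496*187 + 44385) = 1/(-92752 + 44385) = 1/(-48367) = -1/48367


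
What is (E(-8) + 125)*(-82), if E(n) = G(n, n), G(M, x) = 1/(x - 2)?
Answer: -51209/5 ≈ -10242.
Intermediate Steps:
G(M, x) = 1/(-2 + x)
E(n) = 1/(-2 + n)
(E(-8) + 125)*(-82) = (1/(-2 - 8) + 125)*(-82) = (1/(-10) + 125)*(-82) = (-⅒ + 125)*(-82) = (1249/10)*(-82) = -51209/5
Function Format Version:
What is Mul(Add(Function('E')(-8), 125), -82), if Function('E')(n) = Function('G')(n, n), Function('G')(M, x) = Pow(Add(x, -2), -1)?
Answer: Rational(-51209, 5) ≈ -10242.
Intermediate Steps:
Function('G')(M, x) = Pow(Add(-2, x), -1)
Function('E')(n) = Pow(Add(-2, n), -1)
Mul(Add(Function('E')(-8), 125), -82) = Mul(Add(Pow(Add(-2, -8), -1), 125), -82) = Mul(Add(Pow(-10, -1), 125), -82) = Mul(Add(Rational(-1, 10), 125), -82) = Mul(Rational(1249, 10), -82) = Rational(-51209, 5)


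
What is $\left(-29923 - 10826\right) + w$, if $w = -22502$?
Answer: $-63251$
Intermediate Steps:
$\left(-29923 - 10826\right) + w = \left(-29923 - 10826\right) - 22502 = -40749 - 22502 = -63251$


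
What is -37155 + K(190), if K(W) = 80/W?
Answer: -705937/19 ≈ -37155.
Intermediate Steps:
-37155 + K(190) = -37155 + 80/190 = -37155 + 80*(1/190) = -37155 + 8/19 = -705937/19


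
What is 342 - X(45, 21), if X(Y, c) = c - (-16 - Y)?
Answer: 260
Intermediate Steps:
X(Y, c) = 16 + Y + c (X(Y, c) = c + (16 + Y) = 16 + Y + c)
342 - X(45, 21) = 342 - (16 + 45 + 21) = 342 - 1*82 = 342 - 82 = 260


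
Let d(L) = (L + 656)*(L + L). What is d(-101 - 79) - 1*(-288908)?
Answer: 117548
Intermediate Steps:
d(L) = 2*L*(656 + L) (d(L) = (656 + L)*(2*L) = 2*L*(656 + L))
d(-101 - 79) - 1*(-288908) = 2*(-101 - 79)*(656 + (-101 - 79)) - 1*(-288908) = 2*(-180)*(656 - 180) + 288908 = 2*(-180)*476 + 288908 = -171360 + 288908 = 117548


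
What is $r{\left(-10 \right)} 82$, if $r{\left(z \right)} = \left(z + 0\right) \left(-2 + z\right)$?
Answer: $9840$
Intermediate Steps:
$r{\left(z \right)} = z \left(-2 + z\right)$
$r{\left(-10 \right)} 82 = - 10 \left(-2 - 10\right) 82 = \left(-10\right) \left(-12\right) 82 = 120 \cdot 82 = 9840$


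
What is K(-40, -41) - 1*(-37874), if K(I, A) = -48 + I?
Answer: 37786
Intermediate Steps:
K(-40, -41) - 1*(-37874) = (-48 - 40) - 1*(-37874) = -88 + 37874 = 37786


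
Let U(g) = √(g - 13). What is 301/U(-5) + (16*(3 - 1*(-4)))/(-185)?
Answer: -112/185 - 301*I*√2/6 ≈ -0.60541 - 70.946*I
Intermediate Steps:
U(g) = √(-13 + g)
301/U(-5) + (16*(3 - 1*(-4)))/(-185) = 301/(√(-13 - 5)) + (16*(3 - 1*(-4)))/(-185) = 301/(√(-18)) + (16*(3 + 4))*(-1/185) = 301/((3*I*√2)) + (16*7)*(-1/185) = 301*(-I*√2/6) + 112*(-1/185) = -301*I*√2/6 - 112/185 = -112/185 - 301*I*√2/6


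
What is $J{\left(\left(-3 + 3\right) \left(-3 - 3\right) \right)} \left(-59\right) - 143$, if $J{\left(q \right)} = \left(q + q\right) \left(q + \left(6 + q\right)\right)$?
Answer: $-143$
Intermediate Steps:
$J{\left(q \right)} = 2 q \left(6 + 2 q\right)$
$J{\left(\left(-3 + 3\right) \left(-3 - 3\right) \right)} \left(-59\right) - 143 = 4 \left(-3 + 3\right) \left(-3 - 3\right) \left(3 + \left(-3 + 3\right) \left(-3 - 3\right)\right) \left(-59\right) - 143 = 4 \cdot 0 \left(-6\right) \left(3 + 0 \left(-6\right)\right) \left(-59\right) - 143 = 4 \cdot 0 \left(3 + 0\right) \left(-59\right) - 143 = 4 \cdot 0 \cdot 3 \left(-59\right) - 143 = 0 \left(-59\right) - 143 = 0 - 143 = -143$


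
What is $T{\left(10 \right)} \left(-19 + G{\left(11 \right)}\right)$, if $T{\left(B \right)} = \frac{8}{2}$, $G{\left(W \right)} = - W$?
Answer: $-120$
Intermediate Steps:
$T{\left(B \right)} = 4$ ($T{\left(B \right)} = 8 \cdot \frac{1}{2} = 4$)
$T{\left(10 \right)} \left(-19 + G{\left(11 \right)}\right) = 4 \left(-19 - 11\right) = 4 \left(-30\right) = -120$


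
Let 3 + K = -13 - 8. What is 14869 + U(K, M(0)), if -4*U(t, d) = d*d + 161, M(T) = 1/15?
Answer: 6672937/450 ≈ 14829.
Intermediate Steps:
M(T) = 1/15
K = -24 (K = -3 + (-13 - 8) = -3 - 21 = -24)
U(t, d) = -161/4 - d**2/4 (U(t, d) = -(d*d + 161)/4 = -(d**2 + 161)/4 = -(161 + d**2)/4 = -161/4 - d**2/4)
14869 + U(K, M(0)) = 14869 + (-161/4 - (1/15)**2/4) = 14869 + (-161/4 - 1/4*1/225) = 14869 + (-161/4 - 1/900) = 14869 - 18113/450 = 6672937/450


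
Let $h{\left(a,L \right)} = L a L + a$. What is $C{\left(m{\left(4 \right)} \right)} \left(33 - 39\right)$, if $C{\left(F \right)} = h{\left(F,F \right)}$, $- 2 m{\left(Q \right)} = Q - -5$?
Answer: $\frac{2295}{4} \approx 573.75$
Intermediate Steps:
$m{\left(Q \right)} = - \frac{5}{2} - \frac{Q}{2}$ ($m{\left(Q \right)} = - \frac{Q - -5}{2} = - \frac{Q + 5}{2} = - \frac{5 + Q}{2} = - \frac{5}{2} - \frac{Q}{2}$)
$h{\left(a,L \right)} = a + a L^{2}$ ($h{\left(a,L \right)} = a L^{2} + a = a + a L^{2}$)
$C{\left(F \right)} = F \left(1 + F^{2}\right)$
$C{\left(m{\left(4 \right)} \right)} \left(33 - 39\right) = \left(\left(- \frac{5}{2} - 2\right) + \left(- \frac{5}{2} - 2\right)^{3}\right) \left(33 - 39\right) = \left(\left(- \frac{5}{2} - 2\right) + \left(- \frac{5}{2} - 2\right)^{3}\right) \left(-6\right) = \left(- \frac{9}{2} + \left(- \frac{9}{2}\right)^{3}\right) \left(-6\right) = \left(- \frac{9}{2} - \frac{729}{8}\right) \left(-6\right) = \left(- \frac{765}{8}\right) \left(-6\right) = \frac{2295}{4}$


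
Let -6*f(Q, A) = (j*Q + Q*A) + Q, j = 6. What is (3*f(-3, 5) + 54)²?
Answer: 5184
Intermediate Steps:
f(Q, A) = -7*Q/6 - A*Q/6 (f(Q, A) = -((6*Q + Q*A) + Q)/6 = -((6*Q + A*Q) + Q)/6 = -(7*Q + A*Q)/6 = -7*Q/6 - A*Q/6)
(3*f(-3, 5) + 54)² = (3*(-⅙*(-3)*(7 + 5)) + 54)² = (3*(-⅙*(-3)*12) + 54)² = (3*6 + 54)² = (18 + 54)² = 72² = 5184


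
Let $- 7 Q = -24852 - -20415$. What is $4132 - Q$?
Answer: $\frac{24487}{7} \approx 3498.1$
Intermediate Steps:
$Q = \frac{4437}{7}$ ($Q = - \frac{-24852 - -20415}{7} = - \frac{-24852 + 20415}{7} = \left(- \frac{1}{7}\right) \left(-4437\right) = \frac{4437}{7} \approx 633.86$)
$4132 - Q = 4132 - \frac{4437}{7} = \frac{24487}{7}$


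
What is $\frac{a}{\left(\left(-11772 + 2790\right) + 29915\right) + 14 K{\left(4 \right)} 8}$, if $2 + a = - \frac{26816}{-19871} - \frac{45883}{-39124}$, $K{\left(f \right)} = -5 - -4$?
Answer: $\frac{406024269}{16186932576284} \approx 2.5083 \cdot 10^{-5}$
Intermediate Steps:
$K{\left(f \right)} = -1$ ($K{\left(f \right)} = -5 + 4 = -1$)
$a = \frac{406024269}{777433004}$ ($a = -2 - \left(- \frac{45883}{39124} - \frac{26816}{19871}\right) = -2 - - \frac{1960890277}{777433004} = -2 + \left(\frac{26816}{19871} + \frac{45883}{39124}\right) = -2 + \frac{1960890277}{777433004} = \frac{406024269}{777433004} \approx 0.52226$)
$\frac{a}{\left(\left(-11772 + 2790\right) + 29915\right) + 14 K{\left(4 \right)} 8} = \frac{406024269}{777433004 \left(\left(\left(-11772 + 2790\right) + 29915\right) + 14 \left(-1\right) 8\right)} = \frac{406024269}{777433004 \left(\left(-8982 + 29915\right) - 112\right)} = \frac{406024269}{777433004 \left(20933 - 112\right)} = \frac{406024269}{777433004 \cdot 20821} = \frac{406024269}{777433004} \cdot \frac{1}{20821} = \frac{406024269}{16186932576284}$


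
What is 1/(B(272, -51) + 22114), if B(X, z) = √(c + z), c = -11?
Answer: 11057/244514529 - I*√62/489029058 ≈ 4.522e-5 - 1.6101e-8*I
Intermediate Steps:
B(X, z) = √(-11 + z)
1/(B(272, -51) + 22114) = 1/(√(-11 - 51) + 22114) = 1/(√(-62) + 22114) = 1/(I*√62 + 22114) = 1/(22114 + I*√62)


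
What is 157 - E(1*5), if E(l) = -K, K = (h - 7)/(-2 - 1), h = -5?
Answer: 161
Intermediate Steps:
K = 4 (K = (-5 - 7)/(-2 - 1) = -12/(-3) = -12*(-1/3) = 4)
E(l) = -4 (E(l) = -1*4 = -4)
157 - E(1*5) = 157 - 1*(-4) = 157 + 4 = 161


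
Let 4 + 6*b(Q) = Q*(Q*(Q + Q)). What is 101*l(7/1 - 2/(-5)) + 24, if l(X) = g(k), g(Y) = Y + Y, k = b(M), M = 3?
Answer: 5122/3 ≈ 1707.3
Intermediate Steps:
b(Q) = -⅔ + Q³/3 (b(Q) = -⅔ + (Q*(Q*(Q + Q)))/6 = -⅔ + (Q*(Q*(2*Q)))/6 = -⅔ + (Q*(2*Q²))/6 = -⅔ + (2*Q³)/6 = -⅔ + Q³/3)
k = 25/3 (k = -⅔ + (⅓)*3³ = -⅔ + (⅓)*27 = -⅔ + 9 = 25/3 ≈ 8.3333)
g(Y) = 2*Y
l(X) = 50/3 (l(X) = 2*(25/3) = 50/3)
101*l(7/1 - 2/(-5)) + 24 = 101*(50/3) + 24 = 5050/3 + 24 = 5122/3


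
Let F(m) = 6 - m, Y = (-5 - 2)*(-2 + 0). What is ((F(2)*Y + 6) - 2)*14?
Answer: 840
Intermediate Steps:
Y = 14 (Y = -7*(-2) = 14)
((F(2)*Y + 6) - 2)*14 = (((6 - 1*2)*14 + 6) - 2)*14 = (((6 - 2)*14 + 6) - 2)*14 = ((4*14 + 6) - 2)*14 = ((56 + 6) - 2)*14 = (62 - 2)*14 = 60*14 = 840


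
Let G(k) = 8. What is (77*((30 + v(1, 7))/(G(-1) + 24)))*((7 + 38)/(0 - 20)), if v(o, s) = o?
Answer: -21483/128 ≈ -167.84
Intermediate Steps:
(77*((30 + v(1, 7))/(G(-1) + 24)))*((7 + 38)/(0 - 20)) = (77*((30 + 1)/(8 + 24)))*((7 + 38)/(0 - 20)) = (77*(31/32))*(45/(-20)) = (77*(31*(1/32)))*(45*(-1/20)) = (77*(31/32))*(-9/4) = (2387/32)*(-9/4) = -21483/128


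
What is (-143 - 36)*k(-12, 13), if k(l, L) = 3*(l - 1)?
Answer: 6981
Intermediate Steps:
k(l, L) = -3 + 3*l (k(l, L) = 3*(-1 + l) = -3 + 3*l)
(-143 - 36)*k(-12, 13) = (-143 - 36)*(-3 + 3*(-12)) = -179*(-3 - 36) = -179*(-39) = 6981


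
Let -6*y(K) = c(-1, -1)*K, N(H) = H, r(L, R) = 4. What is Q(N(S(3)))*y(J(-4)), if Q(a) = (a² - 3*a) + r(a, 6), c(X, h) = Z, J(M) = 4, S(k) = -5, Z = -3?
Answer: 88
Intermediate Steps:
c(X, h) = -3
y(K) = K/2 (y(K) = -(-1)*K/2 = K/2)
Q(a) = 4 + a² - 3*a (Q(a) = (a² - 3*a) + 4 = 4 + a² - 3*a)
Q(N(S(3)))*y(J(-4)) = (4 + (-5)² - 3*(-5))*((½)*4) = (4 + 25 + 15)*2 = 44*2 = 88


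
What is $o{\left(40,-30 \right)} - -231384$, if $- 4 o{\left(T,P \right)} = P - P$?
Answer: $231384$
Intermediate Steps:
$o{\left(T,P \right)} = 0$ ($o{\left(T,P \right)} = - \frac{P - P}{4} = \left(- \frac{1}{4}\right) 0 = 0$)
$o{\left(40,-30 \right)} - -231384 = 0 - -231384 = 0 + 231384 = 231384$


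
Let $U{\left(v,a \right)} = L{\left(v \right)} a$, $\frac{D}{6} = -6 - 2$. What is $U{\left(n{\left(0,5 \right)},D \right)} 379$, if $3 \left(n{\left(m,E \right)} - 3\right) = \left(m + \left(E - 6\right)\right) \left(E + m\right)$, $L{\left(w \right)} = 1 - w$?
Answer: $6064$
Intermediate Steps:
$n{\left(m,E \right)} = 3 + \frac{\left(E + m\right) \left(-6 + E + m\right)}{3}$ ($n{\left(m,E \right)} = 3 + \frac{\left(m + \left(E - 6\right)\right) \left(E + m\right)}{3} = 3 + \frac{\left(m + \left(-6 + E\right)\right) \left(E + m\right)}{3} = 3 + \frac{\left(-6 + E + m\right) \left(E + m\right)}{3} = 3 + \frac{\left(E + m\right) \left(-6 + E + m\right)}{3}$)
$D = -48$ ($D = 6 \left(-6 - 2\right) = 6 \left(-8\right) = -48$)
$U{\left(v,a \right)} = a \left(1 - v\right)$ ($U{\left(v,a \right)} = \left(1 - v\right) a = a \left(1 - v\right)$)
$U{\left(n{\left(0,5 \right)},D \right)} 379 = - 48 \left(1 - \left(3 - 10 - 0 + \frac{5^{2}}{3} + \frac{0^{2}}{3} + \frac{2}{3} \cdot 5 \cdot 0\right)\right) 379 = - 48 \left(1 - \left(3 - 10 + 0 + \frac{1}{3} \cdot 25 + \frac{1}{3} \cdot 0 + 0\right)\right) 379 = - 48 \left(1 - \left(3 - 10 + 0 + \frac{25}{3} + 0 + 0\right)\right) 379 = - 48 \left(1 - \frac{4}{3}\right) 379 = \left(-48\right) \left(- \frac{1}{3}\right) 379 = 16 \cdot 379 = 6064$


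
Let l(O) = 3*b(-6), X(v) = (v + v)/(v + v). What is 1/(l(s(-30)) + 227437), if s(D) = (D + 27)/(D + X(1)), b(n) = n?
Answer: 1/227419 ≈ 4.3972e-6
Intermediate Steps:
X(v) = 1 (X(v) = (2*v)/((2*v)) = (2*v)*(1/(2*v)) = 1)
s(D) = (27 + D)/(1 + D) (s(D) = (D + 27)/(D + 1) = (27 + D)/(1 + D))
l(O) = -18 (l(O) = 3*(-6) = -18)
1/(l(s(-30)) + 227437) = 1/(-18 + 227437) = 1/227419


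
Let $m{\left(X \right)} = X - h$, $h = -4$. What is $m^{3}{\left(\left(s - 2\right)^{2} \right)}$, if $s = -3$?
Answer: $24389$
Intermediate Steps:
$m{\left(X \right)} = 4 + X$ ($m{\left(X \right)} = X - -4 = X + 4 = 4 + X$)
$m^{3}{\left(\left(s - 2\right)^{2} \right)} = \left(4 + \left(-3 - 2\right)^{2}\right)^{3} = \left(4 + \left(-5\right)^{2}\right)^{3} = \left(4 + 25\right)^{3} = 29^{3} = 24389$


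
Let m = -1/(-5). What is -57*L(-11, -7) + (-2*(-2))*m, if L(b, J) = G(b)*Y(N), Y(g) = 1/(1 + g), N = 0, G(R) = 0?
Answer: ⅘ ≈ 0.80000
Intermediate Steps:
m = ⅕ (m = -1*(-⅕) = ⅕ ≈ 0.20000)
L(b, J) = 0 (L(b, J) = 0/(1 + 0) = 0/1 = 0*1 = 0)
-57*L(-11, -7) + (-2*(-2))*m = -57*0 - 2*(-2)*(⅕) = 0 + 4*(⅕) = 0 + ⅘ = ⅘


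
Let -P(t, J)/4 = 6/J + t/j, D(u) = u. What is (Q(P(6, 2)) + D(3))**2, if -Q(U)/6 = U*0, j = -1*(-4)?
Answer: 9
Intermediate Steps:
j = 4
P(t, J) = -t - 24/J (P(t, J) = -4*(6/J + t/4) = -t - 24/J)
Q(U) = 0 (Q(U) = -6*U*0 = -6*0 = 0)
(Q(P(6, 2)) + D(3))**2 = (0 + 3)**2 = 3**2 = 9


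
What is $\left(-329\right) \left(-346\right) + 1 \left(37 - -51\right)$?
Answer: $113922$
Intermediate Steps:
$\left(-329\right) \left(-346\right) + 1 \left(37 - -51\right) = 113834 + 1 \left(37 + 51\right) = 113834 + 1 \cdot 88 = 113834 + 88 = 113922$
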